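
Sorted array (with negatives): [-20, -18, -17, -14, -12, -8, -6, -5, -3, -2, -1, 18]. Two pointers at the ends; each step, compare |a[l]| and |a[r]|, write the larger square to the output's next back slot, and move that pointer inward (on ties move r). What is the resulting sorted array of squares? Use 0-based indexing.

[1, 4, 9, 25, 36, 64, 144, 196, 289, 324, 324, 400]

[0,11] |-20|>|18| out[11]=400 → l++
[1,11] |-18|<=|18| out[10]=324 → r--
[1,10] |-18|>|-1| out[9]=324 → l++
[2,10] |-17|>|-1| out[8]=289 → l++
[3,10] |-14|>|-1| out[7]=196 → l++
[4,10] |-12|>|-1| out[6]=144 → l++
[5,10] |-8|>|-1| out[5]=64 → l++
[6,10] |-6|>|-1| out[4]=36 → l++
[7,10] |-5|>|-1| out[3]=25 → l++
[8,10] |-3|>|-1| out[2]=9 → l++
[9,10] |-2|>|-1| out[1]=4 → l++
[10,10] |-1|<=|-1| out[0]=1 → r--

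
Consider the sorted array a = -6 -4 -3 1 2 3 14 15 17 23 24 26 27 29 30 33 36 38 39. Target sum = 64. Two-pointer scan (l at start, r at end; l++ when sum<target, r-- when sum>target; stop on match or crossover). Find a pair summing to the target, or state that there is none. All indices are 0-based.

(26, 38)

l=0 r=18: -6+39=33 <64, l++
l=1 r=18: -4+39=35 <64, l++
l=2 r=18: -3+39=36 <64, l++
l=3 r=18: 1+39=40 <64, l++
l=4 r=18: 2+39=41 <64, l++
l=5 r=18: 3+39=42 <64, l++
l=6 r=18: 14+39=53 <64, l++
l=7 r=18: 15+39=54 <64, l++
l=8 r=18: 17+39=56 <64, l++
l=9 r=18: 23+39=62 <64, l++
l=10 r=18: 24+39=63 <64, l++
l=11 r=18: 26+39=65 >64, r--
l=11 r=17: 26+38=64, found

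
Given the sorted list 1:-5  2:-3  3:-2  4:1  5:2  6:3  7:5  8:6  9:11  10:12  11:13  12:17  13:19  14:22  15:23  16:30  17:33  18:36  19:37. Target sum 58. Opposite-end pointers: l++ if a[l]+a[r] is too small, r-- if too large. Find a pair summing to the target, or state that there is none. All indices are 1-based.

(22, 36)

[1,19] -5+37=32 <58 → l++
[2,19] -3+37=34 <58 → l++
[3,19] -2+37=35 <58 → l++
[4,19] 1+37=38 <58 → l++
[5,19] 2+37=39 <58 → l++
[6,19] 3+37=40 <58 → l++
[7,19] 5+37=42 <58 → l++
[8,19] 6+37=43 <58 → l++
[9,19] 11+37=48 <58 → l++
[10,19] 12+37=49 <58 → l++
[11,19] 13+37=50 <58 → l++
[12,19] 17+37=54 <58 → l++
[13,19] 19+37=56 <58 → l++
[14,19] 22+37=59 >58 → r--
[14,18] 22+36=58 → found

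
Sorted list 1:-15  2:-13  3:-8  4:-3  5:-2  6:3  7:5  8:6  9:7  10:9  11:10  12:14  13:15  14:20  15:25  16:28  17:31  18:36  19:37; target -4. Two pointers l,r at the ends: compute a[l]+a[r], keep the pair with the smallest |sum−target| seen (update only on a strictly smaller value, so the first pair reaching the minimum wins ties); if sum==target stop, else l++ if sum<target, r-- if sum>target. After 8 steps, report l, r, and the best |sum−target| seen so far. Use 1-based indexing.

l=1, r=11, best |Δ|=3

[1,19] -15+37=22 d=26 * → r--
[1,18] -15+36=21 d=25 * → r--
[1,17] -15+31=16 d=20 * → r--
[1,16] -15+28=13 d=17 * → r--
[1,15] -15+25=10 d=14 * → r--
[1,14] -15+20=5 d=9 * → r--
[1,13] -15+15=0 d=4 * → r--
[1,12] -15+14=-1 d=3 * → r--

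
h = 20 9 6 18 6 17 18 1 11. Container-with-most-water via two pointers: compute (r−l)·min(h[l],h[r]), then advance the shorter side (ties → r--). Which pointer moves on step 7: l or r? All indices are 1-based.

[1,9] min(20,11)*8=88 best=88 * → r--
[1,8] min(20,1)*7=7 best=88 → r--
[1,7] min(20,18)*6=108 best=108 * → r--
[1,6] min(20,17)*5=85 best=108 → r--
[1,5] min(20,6)*4=24 best=108 → r--
[1,4] min(20,18)*3=54 best=108 → r--
[1,3] min(20,6)*2=12 best=108 → r--

r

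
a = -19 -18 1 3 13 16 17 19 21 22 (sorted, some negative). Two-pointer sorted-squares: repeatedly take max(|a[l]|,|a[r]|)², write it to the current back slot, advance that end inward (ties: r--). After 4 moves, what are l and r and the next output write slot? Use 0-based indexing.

l=0 r=9: |-19|<=|22| out[9]=484, r--
l=0 r=8: |-19|<=|21| out[8]=441, r--
l=0 r=7: |-19|<=|19| out[7]=361, r--
l=0 r=6: |-19|>|17| out[6]=361, l++

l=1, r=6, next write slot=5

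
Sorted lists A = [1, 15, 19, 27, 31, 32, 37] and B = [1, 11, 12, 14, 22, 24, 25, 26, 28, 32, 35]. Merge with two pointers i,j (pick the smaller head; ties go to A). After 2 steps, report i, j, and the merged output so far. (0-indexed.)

i=0 j=0: A[i]=1<=B[j]=1 take 1, i++
i=1 j=0: A[i]=15>B[j]=1 take 1, j++

i=1, j=1, merged so far=[1, 1]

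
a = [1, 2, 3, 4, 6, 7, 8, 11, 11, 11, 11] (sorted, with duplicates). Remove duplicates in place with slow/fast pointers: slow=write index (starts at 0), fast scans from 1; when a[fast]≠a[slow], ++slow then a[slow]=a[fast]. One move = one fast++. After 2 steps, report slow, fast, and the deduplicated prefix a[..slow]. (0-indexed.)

slow=0 fast=1: a[fast]=2≠a[slow]=1 write a[1]=2, slow++,fast++
slow=1 fast=2: a[fast]=3≠a[slow]=2 write a[2]=3, slow++,fast++

slow=2, fast=3, prefix=[1, 2, 3]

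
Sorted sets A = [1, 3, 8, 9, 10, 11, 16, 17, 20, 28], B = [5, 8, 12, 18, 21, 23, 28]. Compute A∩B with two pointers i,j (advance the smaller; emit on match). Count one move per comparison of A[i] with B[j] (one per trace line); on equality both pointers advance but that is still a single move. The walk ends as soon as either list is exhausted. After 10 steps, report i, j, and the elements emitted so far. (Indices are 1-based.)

i=9, j=4, emitted=[8]

i=1 j=1: 1<5, i++
i=2 j=1: 3<5, i++
i=3 j=1: 8>5, j++
i=3 j=2: 8==8 emit, i++,j++
i=4 j=3: 9<12, i++
i=5 j=3: 10<12, i++
i=6 j=3: 11<12, i++
i=7 j=3: 16>12, j++
i=7 j=4: 16<18, i++
i=8 j=4: 17<18, i++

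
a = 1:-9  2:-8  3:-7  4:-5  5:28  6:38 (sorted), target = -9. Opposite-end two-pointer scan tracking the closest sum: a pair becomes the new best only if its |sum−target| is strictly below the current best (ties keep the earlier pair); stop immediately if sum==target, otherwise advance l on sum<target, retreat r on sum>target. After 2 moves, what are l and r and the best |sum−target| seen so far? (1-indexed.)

l=1, r=4, best |Δ|=28

[1,6] -9+38=29 d=38 * → r--
[1,5] -9+28=19 d=28 * → r--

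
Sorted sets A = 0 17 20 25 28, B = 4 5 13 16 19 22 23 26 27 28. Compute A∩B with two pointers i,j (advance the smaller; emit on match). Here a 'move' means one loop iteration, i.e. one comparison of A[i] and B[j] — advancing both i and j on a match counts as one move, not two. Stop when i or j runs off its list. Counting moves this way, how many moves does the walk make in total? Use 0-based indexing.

[i=0,j=0] 0<4 → i++
[i=1,j=0] 17>4 → j++
[i=1,j=1] 17>5 → j++
[i=1,j=2] 17>13 → j++
[i=1,j=3] 17>16 → j++
[i=1,j=4] 17<19 → i++
[i=2,j=4] 20>19 → j++
[i=2,j=5] 20<22 → i++
[i=3,j=5] 25>22 → j++
[i=3,j=6] 25>23 → j++
[i=3,j=7] 25<26 → i++
[i=4,j=7] 28>26 → j++
[i=4,j=8] 28>27 → j++
[i=4,j=9] 28==28 emit → i++,j++

14 moves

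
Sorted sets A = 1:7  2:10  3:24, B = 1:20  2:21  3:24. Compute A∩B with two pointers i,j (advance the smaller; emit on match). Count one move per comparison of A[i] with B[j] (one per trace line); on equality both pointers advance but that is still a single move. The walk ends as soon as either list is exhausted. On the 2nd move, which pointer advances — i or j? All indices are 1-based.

i

[i=1,j=1] 7<20 → i++
[i=2,j=1] 10<20 → i++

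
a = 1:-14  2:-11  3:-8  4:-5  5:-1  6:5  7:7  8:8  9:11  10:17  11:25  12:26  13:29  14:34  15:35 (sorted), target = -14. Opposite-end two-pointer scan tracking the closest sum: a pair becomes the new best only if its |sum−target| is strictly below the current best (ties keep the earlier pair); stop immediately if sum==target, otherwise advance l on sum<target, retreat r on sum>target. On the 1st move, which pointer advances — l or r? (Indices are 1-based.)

l=1 r=15: -14+35=21 d=35 *, r--

r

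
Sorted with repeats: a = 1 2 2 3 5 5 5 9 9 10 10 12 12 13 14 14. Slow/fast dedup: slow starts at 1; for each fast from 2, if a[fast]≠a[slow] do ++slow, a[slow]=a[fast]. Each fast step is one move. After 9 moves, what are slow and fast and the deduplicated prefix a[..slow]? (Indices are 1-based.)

slow=1 fast=2: a[fast]=2≠a[slow]=1 write a[2]=2, slow++,fast++
slow=2 fast=3: a[fast]=2=a[slow] dup, fast++
slow=2 fast=4: a[fast]=3≠a[slow]=2 write a[3]=3, slow++,fast++
slow=3 fast=5: a[fast]=5≠a[slow]=3 write a[4]=5, slow++,fast++
slow=4 fast=6: a[fast]=5=a[slow] dup, fast++
slow=4 fast=7: a[fast]=5=a[slow] dup, fast++
slow=4 fast=8: a[fast]=9≠a[slow]=5 write a[5]=9, slow++,fast++
slow=5 fast=9: a[fast]=9=a[slow] dup, fast++
slow=5 fast=10: a[fast]=10≠a[slow]=9 write a[6]=10, slow++,fast++

slow=6, fast=11, prefix=[1, 2, 3, 5, 9, 10]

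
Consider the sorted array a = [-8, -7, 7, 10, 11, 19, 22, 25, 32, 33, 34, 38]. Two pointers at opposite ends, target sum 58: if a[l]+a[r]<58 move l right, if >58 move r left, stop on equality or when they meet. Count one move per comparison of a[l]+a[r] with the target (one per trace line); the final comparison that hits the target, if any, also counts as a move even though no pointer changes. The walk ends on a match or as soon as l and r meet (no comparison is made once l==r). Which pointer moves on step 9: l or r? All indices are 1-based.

l=1 r=12: -8+38=30 <58, l++
l=2 r=12: -7+38=31 <58, l++
l=3 r=12: 7+38=45 <58, l++
l=4 r=12: 10+38=48 <58, l++
l=5 r=12: 11+38=49 <58, l++
l=6 r=12: 19+38=57 <58, l++
l=7 r=12: 22+38=60 >58, r--
l=7 r=11: 22+34=56 <58, l++
l=8 r=11: 25+34=59 >58, r--

r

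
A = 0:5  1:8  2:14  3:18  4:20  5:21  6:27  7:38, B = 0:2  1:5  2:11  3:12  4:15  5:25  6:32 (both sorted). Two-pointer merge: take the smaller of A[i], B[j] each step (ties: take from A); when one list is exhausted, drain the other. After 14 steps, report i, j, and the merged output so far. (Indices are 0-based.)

i=7, j=7, merged so far=[2, 5, 5, 8, 11, 12, 14, 15, 18, 20, 21, 25, 27, 32]

i=0 j=0: A[i]=5>B[j]=2 take 2, j++
i=0 j=1: A[i]=5<=B[j]=5 take 5, i++
i=1 j=1: A[i]=8>B[j]=5 take 5, j++
i=1 j=2: A[i]=8<=B[j]=11 take 8, i++
i=2 j=2: A[i]=14>B[j]=11 take 11, j++
i=2 j=3: A[i]=14>B[j]=12 take 12, j++
i=2 j=4: A[i]=14<=B[j]=15 take 14, i++
i=3 j=4: A[i]=18>B[j]=15 take 15, j++
i=3 j=5: A[i]=18<=B[j]=25 take 18, i++
i=4 j=5: A[i]=20<=B[j]=25 take 20, i++
i=5 j=5: A[i]=21<=B[j]=25 take 21, i++
i=6 j=5: A[i]=27>B[j]=25 take 25, j++
i=6 j=6: A[i]=27<=B[j]=32 take 27, i++
i=7 j=6: A[i]=38>B[j]=32 take 32, j++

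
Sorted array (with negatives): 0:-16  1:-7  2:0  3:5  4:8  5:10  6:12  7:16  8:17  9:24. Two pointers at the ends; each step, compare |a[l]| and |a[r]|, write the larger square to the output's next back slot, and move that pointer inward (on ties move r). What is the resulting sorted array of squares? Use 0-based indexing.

[0, 25, 49, 64, 100, 144, 256, 256, 289, 576]

[0,9] |-16|<=|24| out[9]=576 → r--
[0,8] |-16|<=|17| out[8]=289 → r--
[0,7] |-16|<=|16| out[7]=256 → r--
[0,6] |-16|>|12| out[6]=256 → l++
[1,6] |-7|<=|12| out[5]=144 → r--
[1,5] |-7|<=|10| out[4]=100 → r--
[1,4] |-7|<=|8| out[3]=64 → r--
[1,3] |-7|>|5| out[2]=49 → l++
[2,3] |0|<=|5| out[1]=25 → r--
[2,2] |0|<=|0| out[0]=0 → r--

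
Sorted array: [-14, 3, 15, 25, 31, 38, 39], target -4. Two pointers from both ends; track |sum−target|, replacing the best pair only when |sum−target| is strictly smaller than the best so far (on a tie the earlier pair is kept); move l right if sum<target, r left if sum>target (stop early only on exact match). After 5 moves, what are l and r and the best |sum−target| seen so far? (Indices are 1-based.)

[1,7] -14+39=25 d=29 * → r--
[1,6] -14+38=24 d=28 * → r--
[1,5] -14+31=17 d=21 * → r--
[1,4] -14+25=11 d=15 * → r--
[1,3] -14+15=1 d=5 * → r--

l=1, r=2, best |Δ|=5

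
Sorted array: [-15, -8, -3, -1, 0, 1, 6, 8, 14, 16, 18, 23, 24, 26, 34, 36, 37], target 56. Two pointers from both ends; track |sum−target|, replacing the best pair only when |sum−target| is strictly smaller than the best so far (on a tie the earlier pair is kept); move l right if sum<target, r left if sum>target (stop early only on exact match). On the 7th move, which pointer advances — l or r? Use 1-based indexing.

[1,17] -15+37=22 d=34 * → l++
[2,17] -8+37=29 d=27 * → l++
[3,17] -3+37=34 d=22 * → l++
[4,17] -1+37=36 d=20 * → l++
[5,17] 0+37=37 d=19 * → l++
[6,17] 1+37=38 d=18 * → l++
[7,17] 6+37=43 d=13 * → l++

l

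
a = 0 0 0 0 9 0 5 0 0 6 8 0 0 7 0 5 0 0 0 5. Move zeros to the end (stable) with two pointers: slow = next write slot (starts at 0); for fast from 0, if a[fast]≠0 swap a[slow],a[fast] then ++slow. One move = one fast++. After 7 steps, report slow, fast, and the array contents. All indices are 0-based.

slow=0 fast=0: a[fast]=0, fast++
slow=0 fast=1: a[fast]=0, fast++
slow=0 fast=2: a[fast]=0, fast++
slow=0 fast=3: a[fast]=0, fast++
slow=0 fast=4: a[fast]=9≠0 swap→a[0]=9, slow++,fast++
slow=1 fast=5: a[fast]=0, fast++
slow=1 fast=6: a[fast]=5≠0 swap→a[1]=5, slow++,fast++

slow=2, fast=7, a=[9, 5, 0, 0, 0, 0, 0, 0, 0, 6, 8, 0, 0, 7, 0, 5, 0, 0, 0, 5]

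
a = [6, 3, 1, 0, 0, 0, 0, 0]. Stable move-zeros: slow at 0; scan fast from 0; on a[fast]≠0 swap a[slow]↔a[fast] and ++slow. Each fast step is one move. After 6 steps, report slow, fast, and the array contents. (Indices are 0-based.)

slow=0 fast=0: a[fast]=6≠0 swap→a[0]=6, slow++,fast++
slow=1 fast=1: a[fast]=3≠0 swap→a[1]=3, slow++,fast++
slow=2 fast=2: a[fast]=1≠0 swap→a[2]=1, slow++,fast++
slow=3 fast=3: a[fast]=0, fast++
slow=3 fast=4: a[fast]=0, fast++
slow=3 fast=5: a[fast]=0, fast++

slow=3, fast=6, a=[6, 3, 1, 0, 0, 0, 0, 0]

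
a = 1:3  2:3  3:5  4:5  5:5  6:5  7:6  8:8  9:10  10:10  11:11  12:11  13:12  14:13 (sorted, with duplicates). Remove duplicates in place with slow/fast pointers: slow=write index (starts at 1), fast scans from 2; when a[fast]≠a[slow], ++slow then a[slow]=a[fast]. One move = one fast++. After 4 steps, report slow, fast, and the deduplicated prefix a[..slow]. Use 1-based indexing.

slow=2, fast=6, prefix=[3, 5]

(s=1,f=2) a[fast]=3=a[slow] dup → fast++
(s=1,f=3) a[fast]=5≠a[slow]=3 write a[2]=5 → slow++,fast++
(s=2,f=4) a[fast]=5=a[slow] dup → fast++
(s=2,f=5) a[fast]=5=a[slow] dup → fast++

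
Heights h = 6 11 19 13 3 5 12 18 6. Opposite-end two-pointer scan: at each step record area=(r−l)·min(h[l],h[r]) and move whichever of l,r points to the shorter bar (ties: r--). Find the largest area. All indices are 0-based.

[0,8] min(6,6)*8=48 best=48 * → r--
[0,7] min(6,18)*7=42 best=48 → l++
[1,7] min(11,18)*6=66 best=66 * → l++
[2,7] min(19,18)*5=90 best=90 * → r--
[2,6] min(19,12)*4=48 best=90 → r--
[2,5] min(19,5)*3=15 best=90 → r--
[2,4] min(19,3)*2=6 best=90 → r--
[2,3] min(19,13)*1=13 best=90 → r--

max area = 90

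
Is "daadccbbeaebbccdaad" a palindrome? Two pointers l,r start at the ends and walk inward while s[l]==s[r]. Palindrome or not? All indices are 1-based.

l=1 r=19: 'd'=='d', l++,r--
l=2 r=18: 'a'=='a', l++,r--
l=3 r=17: 'a'=='a', l++,r--
l=4 r=16: 'd'=='d', l++,r--
l=5 r=15: 'c'=='c', l++,r--
l=6 r=14: 'c'=='c', l++,r--
l=7 r=13: 'b'=='b', l++,r--
l=8 r=12: 'b'=='b', l++,r--
l=9 r=11: 'e'=='e', l++,r--

palindrome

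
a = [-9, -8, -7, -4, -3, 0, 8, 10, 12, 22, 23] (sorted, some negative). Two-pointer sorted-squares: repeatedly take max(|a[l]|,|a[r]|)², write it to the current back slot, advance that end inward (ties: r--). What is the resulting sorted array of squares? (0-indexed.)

[0, 9, 16, 49, 64, 64, 81, 100, 144, 484, 529]

[0,10] |-9|<=|23| out[10]=529 → r--
[0,9] |-9|<=|22| out[9]=484 → r--
[0,8] |-9|<=|12| out[8]=144 → r--
[0,7] |-9|<=|10| out[7]=100 → r--
[0,6] |-9|>|8| out[6]=81 → l++
[1,6] |-8|<=|8| out[5]=64 → r--
[1,5] |-8|>|0| out[4]=64 → l++
[2,5] |-7|>|0| out[3]=49 → l++
[3,5] |-4|>|0| out[2]=16 → l++
[4,5] |-3|>|0| out[1]=9 → l++
[5,5] |0|<=|0| out[0]=0 → r--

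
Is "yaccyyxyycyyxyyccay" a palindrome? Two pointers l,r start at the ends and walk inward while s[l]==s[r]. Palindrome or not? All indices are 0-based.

palindrome

[0,18] 'y'=='y' → l++,r--
[1,17] 'a'=='a' → l++,r--
[2,16] 'c'=='c' → l++,r--
[3,15] 'c'=='c' → l++,r--
[4,14] 'y'=='y' → l++,r--
[5,13] 'y'=='y' → l++,r--
[6,12] 'x'=='x' → l++,r--
[7,11] 'y'=='y' → l++,r--
[8,10] 'y'=='y' → l++,r--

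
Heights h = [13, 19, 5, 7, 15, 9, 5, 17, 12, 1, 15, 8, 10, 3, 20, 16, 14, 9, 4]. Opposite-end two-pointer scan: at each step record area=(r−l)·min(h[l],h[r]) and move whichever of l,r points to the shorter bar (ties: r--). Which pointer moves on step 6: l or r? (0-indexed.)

[0,18] min(13,4)*18=72 best=72 * → r--
[0,17] min(13,9)*17=153 best=153 * → r--
[0,16] min(13,14)*16=208 best=208 * → l++
[1,16] min(19,14)*15=210 best=210 * → r--
[1,15] min(19,16)*14=224 best=224 * → r--
[1,14] min(19,20)*13=247 best=247 * → l++

l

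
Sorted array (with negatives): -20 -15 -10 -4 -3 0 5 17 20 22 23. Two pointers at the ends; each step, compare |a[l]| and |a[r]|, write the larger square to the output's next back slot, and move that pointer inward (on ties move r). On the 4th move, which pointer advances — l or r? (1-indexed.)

[1,11] |-20|<=|23| out[11]=529 → r--
[1,10] |-20|<=|22| out[10]=484 → r--
[1,9] |-20|<=|20| out[9]=400 → r--
[1,8] |-20|>|17| out[8]=400 → l++

l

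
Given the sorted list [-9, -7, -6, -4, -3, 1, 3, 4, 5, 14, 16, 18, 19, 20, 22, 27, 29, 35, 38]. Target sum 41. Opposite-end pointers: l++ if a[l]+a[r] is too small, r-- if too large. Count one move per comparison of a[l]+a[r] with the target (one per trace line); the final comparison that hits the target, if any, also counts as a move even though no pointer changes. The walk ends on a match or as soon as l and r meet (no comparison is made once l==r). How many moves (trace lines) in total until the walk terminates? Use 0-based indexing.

7 moves

[0,18] -9+38=29 <41 → l++
[1,18] -7+38=31 <41 → l++
[2,18] -6+38=32 <41 → l++
[3,18] -4+38=34 <41 → l++
[4,18] -3+38=35 <41 → l++
[5,18] 1+38=39 <41 → l++
[6,18] 3+38=41 → found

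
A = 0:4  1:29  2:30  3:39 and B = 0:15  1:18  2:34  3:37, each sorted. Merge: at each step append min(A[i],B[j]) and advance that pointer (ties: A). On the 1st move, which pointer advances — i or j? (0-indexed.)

i=0 j=0: A[i]=4<=B[j]=15 take 4, i++

i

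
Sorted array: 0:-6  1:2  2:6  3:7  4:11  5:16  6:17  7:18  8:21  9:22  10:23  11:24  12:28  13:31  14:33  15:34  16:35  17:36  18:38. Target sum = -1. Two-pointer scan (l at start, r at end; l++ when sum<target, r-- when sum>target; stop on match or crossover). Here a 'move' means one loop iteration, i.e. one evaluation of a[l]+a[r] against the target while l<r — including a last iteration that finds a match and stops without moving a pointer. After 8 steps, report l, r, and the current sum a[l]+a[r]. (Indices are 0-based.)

[0,18] -6+38=32 >-1 → r--
[0,17] -6+36=30 >-1 → r--
[0,16] -6+35=29 >-1 → r--
[0,15] -6+34=28 >-1 → r--
[0,14] -6+33=27 >-1 → r--
[0,13] -6+31=25 >-1 → r--
[0,12] -6+28=22 >-1 → r--
[0,11] -6+24=18 >-1 → r--

l=0, r=10, sum=17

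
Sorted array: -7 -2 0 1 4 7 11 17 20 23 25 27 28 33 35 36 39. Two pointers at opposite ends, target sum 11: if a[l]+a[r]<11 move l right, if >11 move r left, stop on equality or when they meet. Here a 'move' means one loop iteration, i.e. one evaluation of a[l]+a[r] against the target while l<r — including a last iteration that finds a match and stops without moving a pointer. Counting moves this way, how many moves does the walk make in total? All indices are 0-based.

l=0 r=16: -7+39=32 >11, r--
l=0 r=15: -7+36=29 >11, r--
l=0 r=14: -7+35=28 >11, r--
l=0 r=13: -7+33=26 >11, r--
l=0 r=12: -7+28=21 >11, r--
l=0 r=11: -7+27=20 >11, r--
l=0 r=10: -7+25=18 >11, r--
l=0 r=9: -7+23=16 >11, r--
l=0 r=8: -7+20=13 >11, r--
l=0 r=7: -7+17=10 <11, l++
l=1 r=7: -2+17=15 >11, r--
l=1 r=6: -2+11=9 <11, l++
l=2 r=6: 0+11=11, found

13 moves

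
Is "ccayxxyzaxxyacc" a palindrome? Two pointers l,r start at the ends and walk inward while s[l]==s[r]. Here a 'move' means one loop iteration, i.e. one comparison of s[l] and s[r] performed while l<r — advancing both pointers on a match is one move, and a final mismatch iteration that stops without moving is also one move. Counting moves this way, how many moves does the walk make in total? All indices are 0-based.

[0,14] 'c'=='c' → l++,r--
[1,13] 'c'=='c' → l++,r--
[2,12] 'a'=='a' → l++,r--
[3,11] 'y'=='y' → l++,r--
[4,10] 'x'=='x' → l++,r--
[5,9] 'x'=='x' → l++,r--
[6,8] 'y'!='a' → stop

7 moves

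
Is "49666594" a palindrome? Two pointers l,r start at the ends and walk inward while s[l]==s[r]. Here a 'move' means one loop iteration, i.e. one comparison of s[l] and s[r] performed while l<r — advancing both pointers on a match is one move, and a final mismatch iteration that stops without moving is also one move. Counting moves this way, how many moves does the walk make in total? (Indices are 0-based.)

3 moves

[0,7] '4'=='4' → l++,r--
[1,6] '9'=='9' → l++,r--
[2,5] '6'!='5' → stop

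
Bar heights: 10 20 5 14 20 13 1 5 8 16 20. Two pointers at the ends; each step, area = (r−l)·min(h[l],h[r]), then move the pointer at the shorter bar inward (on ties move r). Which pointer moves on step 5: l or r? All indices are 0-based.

[0,10] min(10,20)*10=100 best=100 * → l++
[1,10] min(20,20)*9=180 best=180 * → r--
[1,9] min(20,16)*8=128 best=180 → r--
[1,8] min(20,8)*7=56 best=180 → r--
[1,7] min(20,5)*6=30 best=180 → r--

r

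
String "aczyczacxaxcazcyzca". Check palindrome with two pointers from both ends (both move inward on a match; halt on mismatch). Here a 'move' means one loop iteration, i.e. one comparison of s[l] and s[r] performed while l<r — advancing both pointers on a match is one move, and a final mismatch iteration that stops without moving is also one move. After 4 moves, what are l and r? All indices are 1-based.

l=5, r=15

[1,19] 'a'=='a' → l++,r--
[2,18] 'c'=='c' → l++,r--
[3,17] 'z'=='z' → l++,r--
[4,16] 'y'=='y' → l++,r--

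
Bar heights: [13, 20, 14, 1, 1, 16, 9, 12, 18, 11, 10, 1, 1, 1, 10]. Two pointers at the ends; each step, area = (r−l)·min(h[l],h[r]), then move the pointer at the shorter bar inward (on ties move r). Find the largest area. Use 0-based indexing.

max area = 140

l=0 r=14: min(13,10)*14=140 best=140 *, r--
l=0 r=13: min(13,1)*13=13 best=140, r--
l=0 r=12: min(13,1)*12=12 best=140, r--
l=0 r=11: min(13,1)*11=11 best=140, r--
l=0 r=10: min(13,10)*10=100 best=140, r--
l=0 r=9: min(13,11)*9=99 best=140, r--
l=0 r=8: min(13,18)*8=104 best=140, l++
l=1 r=8: min(20,18)*7=126 best=140, r--
l=1 r=7: min(20,12)*6=72 best=140, r--
l=1 r=6: min(20,9)*5=45 best=140, r--
l=1 r=5: min(20,16)*4=64 best=140, r--
l=1 r=4: min(20,1)*3=3 best=140, r--
l=1 r=3: min(20,1)*2=2 best=140, r--
l=1 r=2: min(20,14)*1=14 best=140, r--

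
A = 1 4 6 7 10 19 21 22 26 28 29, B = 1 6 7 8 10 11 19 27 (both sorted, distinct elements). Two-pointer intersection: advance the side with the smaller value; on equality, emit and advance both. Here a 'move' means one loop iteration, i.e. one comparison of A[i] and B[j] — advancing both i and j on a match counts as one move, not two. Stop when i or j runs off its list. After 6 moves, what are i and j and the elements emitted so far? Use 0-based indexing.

[i=0,j=0] 1==1 emit → i++,j++
[i=1,j=1] 4<6 → i++
[i=2,j=1] 6==6 emit → i++,j++
[i=3,j=2] 7==7 emit → i++,j++
[i=4,j=3] 10>8 → j++
[i=4,j=4] 10==10 emit → i++,j++

i=5, j=5, emitted=[1, 6, 7, 10]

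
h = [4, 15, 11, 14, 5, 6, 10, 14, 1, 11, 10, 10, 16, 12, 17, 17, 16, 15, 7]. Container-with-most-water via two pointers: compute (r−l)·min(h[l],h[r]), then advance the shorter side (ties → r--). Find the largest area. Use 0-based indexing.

max area = 240

l=0 r=18: min(4,7)*18=72 best=72 *, l++
l=1 r=18: min(15,7)*17=119 best=119 *, r--
l=1 r=17: min(15,15)*16=240 best=240 *, r--
l=1 r=16: min(15,16)*15=225 best=240, l++
l=2 r=16: min(11,16)*14=154 best=240, l++
l=3 r=16: min(14,16)*13=182 best=240, l++
l=4 r=16: min(5,16)*12=60 best=240, l++
l=5 r=16: min(6,16)*11=66 best=240, l++
l=6 r=16: min(10,16)*10=100 best=240, l++
l=7 r=16: min(14,16)*9=126 best=240, l++
l=8 r=16: min(1,16)*8=8 best=240, l++
l=9 r=16: min(11,16)*7=77 best=240, l++
l=10 r=16: min(10,16)*6=60 best=240, l++
l=11 r=16: min(10,16)*5=50 best=240, l++
l=12 r=16: min(16,16)*4=64 best=240, r--
l=12 r=15: min(16,17)*3=48 best=240, l++
l=13 r=15: min(12,17)*2=24 best=240, l++
l=14 r=15: min(17,17)*1=17 best=240, r--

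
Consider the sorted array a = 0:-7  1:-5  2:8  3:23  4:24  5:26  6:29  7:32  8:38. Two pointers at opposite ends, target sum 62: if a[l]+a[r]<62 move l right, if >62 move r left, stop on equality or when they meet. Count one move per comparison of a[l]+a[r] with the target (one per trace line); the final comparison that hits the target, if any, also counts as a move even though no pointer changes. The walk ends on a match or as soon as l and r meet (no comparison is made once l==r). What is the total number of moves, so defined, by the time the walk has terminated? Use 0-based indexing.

5 moves

[0,8] -7+38=31 <62 → l++
[1,8] -5+38=33 <62 → l++
[2,8] 8+38=46 <62 → l++
[3,8] 23+38=61 <62 → l++
[4,8] 24+38=62 → found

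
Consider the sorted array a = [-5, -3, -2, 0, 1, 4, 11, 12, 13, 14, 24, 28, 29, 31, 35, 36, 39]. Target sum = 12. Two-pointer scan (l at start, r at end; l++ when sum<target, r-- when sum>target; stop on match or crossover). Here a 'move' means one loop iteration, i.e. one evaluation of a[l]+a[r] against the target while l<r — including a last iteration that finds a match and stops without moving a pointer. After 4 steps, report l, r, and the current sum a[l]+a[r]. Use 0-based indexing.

l=0, r=12, sum=24

l=0 r=16: -5+39=34 >12, r--
l=0 r=15: -5+36=31 >12, r--
l=0 r=14: -5+35=30 >12, r--
l=0 r=13: -5+31=26 >12, r--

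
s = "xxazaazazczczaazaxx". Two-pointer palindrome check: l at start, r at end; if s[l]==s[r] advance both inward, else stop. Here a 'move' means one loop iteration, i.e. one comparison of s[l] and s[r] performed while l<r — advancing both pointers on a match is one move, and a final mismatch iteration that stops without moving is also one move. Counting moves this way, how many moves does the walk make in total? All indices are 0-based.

8 moves

l=0 r=18: 'x'=='x', l++,r--
l=1 r=17: 'x'=='x', l++,r--
l=2 r=16: 'a'=='a', l++,r--
l=3 r=15: 'z'=='z', l++,r--
l=4 r=14: 'a'=='a', l++,r--
l=5 r=13: 'a'=='a', l++,r--
l=6 r=12: 'z'=='z', l++,r--
l=7 r=11: 'a'!='c', stop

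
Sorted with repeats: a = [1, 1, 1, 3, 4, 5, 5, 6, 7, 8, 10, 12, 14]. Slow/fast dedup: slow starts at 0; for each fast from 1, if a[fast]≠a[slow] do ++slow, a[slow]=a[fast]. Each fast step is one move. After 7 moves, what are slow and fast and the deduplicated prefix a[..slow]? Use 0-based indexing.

slow=4, fast=8, prefix=[1, 3, 4, 5, 6]

(s=0,f=1) a[fast]=1=a[slow] dup → fast++
(s=0,f=2) a[fast]=1=a[slow] dup → fast++
(s=0,f=3) a[fast]=3≠a[slow]=1 write a[1]=3 → slow++,fast++
(s=1,f=4) a[fast]=4≠a[slow]=3 write a[2]=4 → slow++,fast++
(s=2,f=5) a[fast]=5≠a[slow]=4 write a[3]=5 → slow++,fast++
(s=3,f=6) a[fast]=5=a[slow] dup → fast++
(s=3,f=7) a[fast]=6≠a[slow]=5 write a[4]=6 → slow++,fast++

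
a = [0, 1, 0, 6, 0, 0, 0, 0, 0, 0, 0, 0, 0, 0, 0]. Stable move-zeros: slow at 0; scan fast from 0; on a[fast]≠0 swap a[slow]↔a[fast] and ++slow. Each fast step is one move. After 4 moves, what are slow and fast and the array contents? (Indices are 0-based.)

slow=2, fast=4, a=[1, 6, 0, 0, 0, 0, 0, 0, 0, 0, 0, 0, 0, 0, 0]

slow=0 fast=0: a[fast]=0, fast++
slow=0 fast=1: a[fast]=1≠0 swap→a[0]=1, slow++,fast++
slow=1 fast=2: a[fast]=0, fast++
slow=1 fast=3: a[fast]=6≠0 swap→a[1]=6, slow++,fast++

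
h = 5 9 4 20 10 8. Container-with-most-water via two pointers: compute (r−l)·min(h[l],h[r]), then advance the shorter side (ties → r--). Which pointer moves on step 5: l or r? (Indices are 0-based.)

r

l=0 r=5: min(5,8)*5=25 best=25 *, l++
l=1 r=5: min(9,8)*4=32 best=32 *, r--
l=1 r=4: min(9,10)*3=27 best=32, l++
l=2 r=4: min(4,10)*2=8 best=32, l++
l=3 r=4: min(20,10)*1=10 best=32, r--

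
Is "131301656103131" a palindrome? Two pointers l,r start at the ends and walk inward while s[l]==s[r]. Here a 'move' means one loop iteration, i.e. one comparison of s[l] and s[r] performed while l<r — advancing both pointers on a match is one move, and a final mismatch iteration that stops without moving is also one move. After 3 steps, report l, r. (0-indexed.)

l=3, r=11

l=0 r=14: '1'=='1', l++,r--
l=1 r=13: '3'=='3', l++,r--
l=2 r=12: '1'=='1', l++,r--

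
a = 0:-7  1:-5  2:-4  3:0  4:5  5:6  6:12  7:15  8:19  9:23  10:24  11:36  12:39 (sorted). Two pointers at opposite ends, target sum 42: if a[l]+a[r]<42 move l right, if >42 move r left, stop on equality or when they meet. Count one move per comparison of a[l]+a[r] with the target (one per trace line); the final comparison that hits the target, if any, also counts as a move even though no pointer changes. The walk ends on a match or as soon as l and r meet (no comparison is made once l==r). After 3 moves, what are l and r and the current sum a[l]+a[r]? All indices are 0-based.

[0,12] -7+39=32 <42 → l++
[1,12] -5+39=34 <42 → l++
[2,12] -4+39=35 <42 → l++

l=3, r=12, sum=39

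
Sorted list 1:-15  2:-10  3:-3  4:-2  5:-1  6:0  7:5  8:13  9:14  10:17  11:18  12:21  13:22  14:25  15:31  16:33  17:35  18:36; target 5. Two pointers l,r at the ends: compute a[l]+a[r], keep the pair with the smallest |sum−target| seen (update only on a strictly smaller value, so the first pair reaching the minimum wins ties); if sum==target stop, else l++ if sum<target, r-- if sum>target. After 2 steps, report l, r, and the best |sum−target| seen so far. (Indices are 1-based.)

l=1, r=16, best |Δ|=15

l=1 r=18: -15+36=21 d=16 *, r--
l=1 r=17: -15+35=20 d=15 *, r--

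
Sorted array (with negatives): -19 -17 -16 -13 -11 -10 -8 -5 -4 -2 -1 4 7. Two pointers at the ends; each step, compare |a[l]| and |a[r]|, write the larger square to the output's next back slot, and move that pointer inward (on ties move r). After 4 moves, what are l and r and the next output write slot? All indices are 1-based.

[1,13] |-19|>|7| out[13]=361 → l++
[2,13] |-17|>|7| out[12]=289 → l++
[3,13] |-16|>|7| out[11]=256 → l++
[4,13] |-13|>|7| out[10]=169 → l++

l=5, r=13, next write slot=9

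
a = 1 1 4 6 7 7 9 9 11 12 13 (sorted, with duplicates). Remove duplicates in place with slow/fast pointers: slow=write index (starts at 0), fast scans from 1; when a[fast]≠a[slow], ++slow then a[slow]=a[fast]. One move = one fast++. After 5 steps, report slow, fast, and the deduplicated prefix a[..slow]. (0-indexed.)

slow=0 fast=1: a[fast]=1=a[slow] dup, fast++
slow=0 fast=2: a[fast]=4≠a[slow]=1 write a[1]=4, slow++,fast++
slow=1 fast=3: a[fast]=6≠a[slow]=4 write a[2]=6, slow++,fast++
slow=2 fast=4: a[fast]=7≠a[slow]=6 write a[3]=7, slow++,fast++
slow=3 fast=5: a[fast]=7=a[slow] dup, fast++

slow=3, fast=6, prefix=[1, 4, 6, 7]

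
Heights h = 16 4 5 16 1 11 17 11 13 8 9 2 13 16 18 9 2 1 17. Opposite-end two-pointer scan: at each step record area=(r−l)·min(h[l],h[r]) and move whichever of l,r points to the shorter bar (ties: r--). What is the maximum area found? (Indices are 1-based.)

l=1 r=19: min(16,17)*18=288 best=288 *, l++
l=2 r=19: min(4,17)*17=68 best=288, l++
l=3 r=19: min(5,17)*16=80 best=288, l++
l=4 r=19: min(16,17)*15=240 best=288, l++
l=5 r=19: min(1,17)*14=14 best=288, l++
l=6 r=19: min(11,17)*13=143 best=288, l++
l=7 r=19: min(17,17)*12=204 best=288, r--
l=7 r=18: min(17,1)*11=11 best=288, r--
l=7 r=17: min(17,2)*10=20 best=288, r--
l=7 r=16: min(17,9)*9=81 best=288, r--
l=7 r=15: min(17,18)*8=136 best=288, l++
l=8 r=15: min(11,18)*7=77 best=288, l++
l=9 r=15: min(13,18)*6=78 best=288, l++
l=10 r=15: min(8,18)*5=40 best=288, l++
l=11 r=15: min(9,18)*4=36 best=288, l++
l=12 r=15: min(2,18)*3=6 best=288, l++
l=13 r=15: min(13,18)*2=26 best=288, l++
l=14 r=15: min(16,18)*1=16 best=288, l++

max area = 288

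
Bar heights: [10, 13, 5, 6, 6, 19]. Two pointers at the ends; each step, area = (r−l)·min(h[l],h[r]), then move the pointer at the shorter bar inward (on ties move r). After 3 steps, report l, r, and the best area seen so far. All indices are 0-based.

l=0 r=5: min(10,19)*5=50 best=50 *, l++
l=1 r=5: min(13,19)*4=52 best=52 *, l++
l=2 r=5: min(5,19)*3=15 best=52, l++

l=3, r=5, best area=52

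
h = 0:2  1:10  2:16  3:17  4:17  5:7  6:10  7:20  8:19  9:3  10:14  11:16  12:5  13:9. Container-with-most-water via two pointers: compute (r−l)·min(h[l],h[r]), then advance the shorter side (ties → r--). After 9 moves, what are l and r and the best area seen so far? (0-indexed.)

l=4, r=8, best area=144

l=0 r=13: min(2,9)*13=26 best=26 *, l++
l=1 r=13: min(10,9)*12=108 best=108 *, r--
l=1 r=12: min(10,5)*11=55 best=108, r--
l=1 r=11: min(10,16)*10=100 best=108, l++
l=2 r=11: min(16,16)*9=144 best=144 *, r--
l=2 r=10: min(16,14)*8=112 best=144, r--
l=2 r=9: min(16,3)*7=21 best=144, r--
l=2 r=8: min(16,19)*6=96 best=144, l++
l=3 r=8: min(17,19)*5=85 best=144, l++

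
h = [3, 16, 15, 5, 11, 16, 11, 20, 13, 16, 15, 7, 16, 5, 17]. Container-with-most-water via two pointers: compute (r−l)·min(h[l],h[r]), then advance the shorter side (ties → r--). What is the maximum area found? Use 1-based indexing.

max area = 208

[1,15] min(3,17)*14=42 best=42 * → l++
[2,15] min(16,17)*13=208 best=208 * → l++
[3,15] min(15,17)*12=180 best=208 → l++
[4,15] min(5,17)*11=55 best=208 → l++
[5,15] min(11,17)*10=110 best=208 → l++
[6,15] min(16,17)*9=144 best=208 → l++
[7,15] min(11,17)*8=88 best=208 → l++
[8,15] min(20,17)*7=119 best=208 → r--
[8,14] min(20,5)*6=30 best=208 → r--
[8,13] min(20,16)*5=80 best=208 → r--
[8,12] min(20,7)*4=28 best=208 → r--
[8,11] min(20,15)*3=45 best=208 → r--
[8,10] min(20,16)*2=32 best=208 → r--
[8,9] min(20,13)*1=13 best=208 → r--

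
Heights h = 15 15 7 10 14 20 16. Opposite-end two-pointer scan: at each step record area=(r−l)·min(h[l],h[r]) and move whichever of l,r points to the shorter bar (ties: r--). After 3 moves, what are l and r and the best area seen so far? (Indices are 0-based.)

l=3, r=6, best area=90

l=0 r=6: min(15,16)*6=90 best=90 *, l++
l=1 r=6: min(15,16)*5=75 best=90, l++
l=2 r=6: min(7,16)*4=28 best=90, l++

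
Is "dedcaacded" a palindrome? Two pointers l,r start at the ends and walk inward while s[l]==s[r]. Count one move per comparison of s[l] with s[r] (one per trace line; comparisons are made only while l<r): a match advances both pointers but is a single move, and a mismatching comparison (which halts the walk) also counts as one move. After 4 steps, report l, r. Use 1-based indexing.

l=5, r=6

l=1 r=10: 'd'=='d', l++,r--
l=2 r=9: 'e'=='e', l++,r--
l=3 r=8: 'd'=='d', l++,r--
l=4 r=7: 'c'=='c', l++,r--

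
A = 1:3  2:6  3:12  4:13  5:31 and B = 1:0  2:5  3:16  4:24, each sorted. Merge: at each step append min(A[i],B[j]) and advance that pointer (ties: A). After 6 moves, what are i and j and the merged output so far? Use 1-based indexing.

[i=1,j=1] A[i]=3>B[j]=0 take 0 → j++
[i=1,j=2] A[i]=3<=B[j]=5 take 3 → i++
[i=2,j=2] A[i]=6>B[j]=5 take 5 → j++
[i=2,j=3] A[i]=6<=B[j]=16 take 6 → i++
[i=3,j=3] A[i]=12<=B[j]=16 take 12 → i++
[i=4,j=3] A[i]=13<=B[j]=16 take 13 → i++

i=5, j=3, merged so far=[0, 3, 5, 6, 12, 13]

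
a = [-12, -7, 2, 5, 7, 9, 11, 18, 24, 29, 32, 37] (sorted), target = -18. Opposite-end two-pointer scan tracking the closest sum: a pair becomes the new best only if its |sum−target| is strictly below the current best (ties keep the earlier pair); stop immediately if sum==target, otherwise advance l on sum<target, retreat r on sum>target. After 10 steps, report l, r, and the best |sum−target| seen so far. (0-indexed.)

l=0, r=1, best |Δ|=8

l=0 r=11: -12+37=25 d=43 *, r--
l=0 r=10: -12+32=20 d=38 *, r--
l=0 r=9: -12+29=17 d=35 *, r--
l=0 r=8: -12+24=12 d=30 *, r--
l=0 r=7: -12+18=6 d=24 *, r--
l=0 r=6: -12+11=-1 d=17 *, r--
l=0 r=5: -12+9=-3 d=15 *, r--
l=0 r=4: -12+7=-5 d=13 *, r--
l=0 r=3: -12+5=-7 d=11 *, r--
l=0 r=2: -12+2=-10 d=8 *, r--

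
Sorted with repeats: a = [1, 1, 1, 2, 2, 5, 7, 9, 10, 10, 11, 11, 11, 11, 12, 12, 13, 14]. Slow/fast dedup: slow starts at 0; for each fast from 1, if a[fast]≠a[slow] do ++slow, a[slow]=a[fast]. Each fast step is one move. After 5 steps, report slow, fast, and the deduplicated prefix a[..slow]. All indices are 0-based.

slow=2, fast=6, prefix=[1, 2, 5]

(s=0,f=1) a[fast]=1=a[slow] dup → fast++
(s=0,f=2) a[fast]=1=a[slow] dup → fast++
(s=0,f=3) a[fast]=2≠a[slow]=1 write a[1]=2 → slow++,fast++
(s=1,f=4) a[fast]=2=a[slow] dup → fast++
(s=1,f=5) a[fast]=5≠a[slow]=2 write a[2]=5 → slow++,fast++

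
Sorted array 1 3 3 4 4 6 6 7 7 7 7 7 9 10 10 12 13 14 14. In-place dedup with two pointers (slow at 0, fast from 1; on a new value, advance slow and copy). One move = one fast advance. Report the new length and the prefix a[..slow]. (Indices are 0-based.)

length 10; prefix = [1, 3, 4, 6, 7, 9, 10, 12, 13, 14]

slow=0 fast=1: a[fast]=3≠a[slow]=1 write a[1]=3, slow++,fast++
slow=1 fast=2: a[fast]=3=a[slow] dup, fast++
slow=1 fast=3: a[fast]=4≠a[slow]=3 write a[2]=4, slow++,fast++
slow=2 fast=4: a[fast]=4=a[slow] dup, fast++
slow=2 fast=5: a[fast]=6≠a[slow]=4 write a[3]=6, slow++,fast++
slow=3 fast=6: a[fast]=6=a[slow] dup, fast++
slow=3 fast=7: a[fast]=7≠a[slow]=6 write a[4]=7, slow++,fast++
slow=4 fast=8: a[fast]=7=a[slow] dup, fast++
slow=4 fast=9: a[fast]=7=a[slow] dup, fast++
slow=4 fast=10: a[fast]=7=a[slow] dup, fast++
slow=4 fast=11: a[fast]=7=a[slow] dup, fast++
slow=4 fast=12: a[fast]=9≠a[slow]=7 write a[5]=9, slow++,fast++
slow=5 fast=13: a[fast]=10≠a[slow]=9 write a[6]=10, slow++,fast++
slow=6 fast=14: a[fast]=10=a[slow] dup, fast++
slow=6 fast=15: a[fast]=12≠a[slow]=10 write a[7]=12, slow++,fast++
slow=7 fast=16: a[fast]=13≠a[slow]=12 write a[8]=13, slow++,fast++
slow=8 fast=17: a[fast]=14≠a[slow]=13 write a[9]=14, slow++,fast++
slow=9 fast=18: a[fast]=14=a[slow] dup, fast++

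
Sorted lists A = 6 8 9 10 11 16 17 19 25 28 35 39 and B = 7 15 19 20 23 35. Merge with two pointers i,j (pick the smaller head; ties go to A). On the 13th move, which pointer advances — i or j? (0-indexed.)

i=0 j=0: A[i]=6<=B[j]=7 take 6, i++
i=1 j=0: A[i]=8>B[j]=7 take 7, j++
i=1 j=1: A[i]=8<=B[j]=15 take 8, i++
i=2 j=1: A[i]=9<=B[j]=15 take 9, i++
i=3 j=1: A[i]=10<=B[j]=15 take 10, i++
i=4 j=1: A[i]=11<=B[j]=15 take 11, i++
i=5 j=1: A[i]=16>B[j]=15 take 15, j++
i=5 j=2: A[i]=16<=B[j]=19 take 16, i++
i=6 j=2: A[i]=17<=B[j]=19 take 17, i++
i=7 j=2: A[i]=19<=B[j]=19 take 19, i++
i=8 j=2: A[i]=25>B[j]=19 take 19, j++
i=8 j=3: A[i]=25>B[j]=20 take 20, j++
i=8 j=4: A[i]=25>B[j]=23 take 23, j++

j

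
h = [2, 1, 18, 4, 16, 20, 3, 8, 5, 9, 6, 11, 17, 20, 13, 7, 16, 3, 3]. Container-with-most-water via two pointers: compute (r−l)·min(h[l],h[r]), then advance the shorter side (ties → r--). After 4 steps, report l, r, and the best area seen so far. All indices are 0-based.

l=0 r=18: min(2,3)*18=36 best=36 *, l++
l=1 r=18: min(1,3)*17=17 best=36, l++
l=2 r=18: min(18,3)*16=48 best=48 *, r--
l=2 r=17: min(18,3)*15=45 best=48, r--

l=2, r=16, best area=48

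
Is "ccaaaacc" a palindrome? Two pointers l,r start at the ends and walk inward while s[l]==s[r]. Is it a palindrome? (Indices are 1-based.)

palindrome

[1,8] 'c'=='c' → l++,r--
[2,7] 'c'=='c' → l++,r--
[3,6] 'a'=='a' → l++,r--
[4,5] 'a'=='a' → l++,r--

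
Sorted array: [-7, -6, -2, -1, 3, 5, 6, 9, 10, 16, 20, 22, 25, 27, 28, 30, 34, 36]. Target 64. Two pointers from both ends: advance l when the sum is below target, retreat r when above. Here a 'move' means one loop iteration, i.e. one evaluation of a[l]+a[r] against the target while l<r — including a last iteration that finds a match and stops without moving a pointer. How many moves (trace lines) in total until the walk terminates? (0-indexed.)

l=0 r=17: -7+36=29 <64, l++
l=1 r=17: -6+36=30 <64, l++
l=2 r=17: -2+36=34 <64, l++
l=3 r=17: -1+36=35 <64, l++
l=4 r=17: 3+36=39 <64, l++
l=5 r=17: 5+36=41 <64, l++
l=6 r=17: 6+36=42 <64, l++
l=7 r=17: 9+36=45 <64, l++
l=8 r=17: 10+36=46 <64, l++
l=9 r=17: 16+36=52 <64, l++
l=10 r=17: 20+36=56 <64, l++
l=11 r=17: 22+36=58 <64, l++
l=12 r=17: 25+36=61 <64, l++
l=13 r=17: 27+36=63 <64, l++
l=14 r=17: 28+36=64, found

15 moves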